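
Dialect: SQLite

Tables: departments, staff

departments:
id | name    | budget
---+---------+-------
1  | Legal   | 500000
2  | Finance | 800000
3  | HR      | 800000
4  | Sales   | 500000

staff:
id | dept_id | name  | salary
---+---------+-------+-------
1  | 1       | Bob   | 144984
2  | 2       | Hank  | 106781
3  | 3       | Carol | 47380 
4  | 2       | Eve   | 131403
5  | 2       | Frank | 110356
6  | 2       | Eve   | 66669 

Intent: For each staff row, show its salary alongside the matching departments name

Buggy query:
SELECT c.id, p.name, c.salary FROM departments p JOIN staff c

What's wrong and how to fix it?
Bug: Missing join condition: each staff row is matched to all departments rows instead of just its own

Fix: Specify the join condition linking the foreign key to the parent id

Corrected query:
SELECT c.id, p.name, c.salary FROM departments p JOIN staff c ON c.dept_id = p.id

Result:
id | name    | salary
---+---------+-------
1  | Legal   | 144984
2  | Finance | 106781
3  | HR      | 47380 
4  | Finance | 131403
5  | Finance | 110356
6  | Finance | 66669 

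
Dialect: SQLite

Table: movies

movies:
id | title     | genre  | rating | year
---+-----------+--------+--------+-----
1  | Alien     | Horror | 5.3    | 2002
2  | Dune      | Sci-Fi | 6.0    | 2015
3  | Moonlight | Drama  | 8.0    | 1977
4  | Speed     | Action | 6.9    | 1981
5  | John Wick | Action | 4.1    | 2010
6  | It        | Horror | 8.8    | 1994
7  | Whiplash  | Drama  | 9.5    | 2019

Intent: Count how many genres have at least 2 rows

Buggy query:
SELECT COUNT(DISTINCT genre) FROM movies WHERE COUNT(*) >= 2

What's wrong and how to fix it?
Bug: WHERE filters individual rows, not groups, so a group-level COUNT is invalid there

Fix: Use a subquery that GROUPs and filters with HAVING, then count its rows

Corrected query:
SELECT COUNT(*) FROM (SELECT genre FROM movies GROUP BY genre HAVING COUNT(*) >= 2)

Result:
COUNT(*)
--------
3       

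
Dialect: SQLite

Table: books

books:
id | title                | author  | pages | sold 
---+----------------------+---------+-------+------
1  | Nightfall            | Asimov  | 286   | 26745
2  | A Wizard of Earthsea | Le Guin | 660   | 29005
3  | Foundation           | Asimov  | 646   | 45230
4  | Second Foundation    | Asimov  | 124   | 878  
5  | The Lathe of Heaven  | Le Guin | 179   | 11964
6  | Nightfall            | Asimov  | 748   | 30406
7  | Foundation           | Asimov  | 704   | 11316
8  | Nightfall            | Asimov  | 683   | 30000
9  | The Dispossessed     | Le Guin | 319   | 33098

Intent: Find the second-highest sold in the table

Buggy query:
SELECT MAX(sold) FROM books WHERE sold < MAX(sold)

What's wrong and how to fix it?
Bug: The inner MAX is an aggregate inside WHERE, which is not allowed

Fix: Compute the overall MAX in a subquery, then take MAX of rows below it

Corrected query:
SELECT MAX(sold) FROM books WHERE sold < (SELECT MAX(sold) FROM books)

Result:
MAX(sold)
---------
33098    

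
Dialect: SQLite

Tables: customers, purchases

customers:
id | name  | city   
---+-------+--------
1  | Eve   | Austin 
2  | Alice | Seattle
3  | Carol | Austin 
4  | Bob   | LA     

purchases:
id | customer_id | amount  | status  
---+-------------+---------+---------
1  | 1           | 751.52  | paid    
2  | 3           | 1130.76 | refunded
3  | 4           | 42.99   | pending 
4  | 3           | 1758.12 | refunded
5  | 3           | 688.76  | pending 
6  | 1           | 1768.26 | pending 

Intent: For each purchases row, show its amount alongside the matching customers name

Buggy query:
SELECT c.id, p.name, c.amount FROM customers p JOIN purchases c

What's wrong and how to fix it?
Bug: JOIN with no ON clause produces a cartesian product; every purchases row pairs with every customers row

Fix: Specify the join condition linking the foreign key to the parent id

Corrected query:
SELECT c.id, p.name, c.amount FROM customers p JOIN purchases c ON c.customer_id = p.id

Result:
id | name  | amount 
---+-------+--------
1  | Eve   | 751.52 
2  | Carol | 1130.76
3  | Bob   | 42.99  
4  | Carol | 1758.12
5  | Carol | 688.76 
6  | Eve   | 1768.26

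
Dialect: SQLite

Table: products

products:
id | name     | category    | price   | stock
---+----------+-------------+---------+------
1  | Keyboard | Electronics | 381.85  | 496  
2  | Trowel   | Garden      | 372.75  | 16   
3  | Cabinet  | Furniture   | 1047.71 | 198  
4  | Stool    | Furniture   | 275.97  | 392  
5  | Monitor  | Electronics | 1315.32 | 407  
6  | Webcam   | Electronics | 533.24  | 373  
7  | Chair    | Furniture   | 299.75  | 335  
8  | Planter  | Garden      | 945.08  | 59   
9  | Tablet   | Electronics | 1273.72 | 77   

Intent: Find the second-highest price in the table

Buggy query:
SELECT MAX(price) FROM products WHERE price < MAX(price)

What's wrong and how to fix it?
Bug: MAX(price) on the right of the comparison is an aggregate-in-WHERE error

Fix: Put the inner MAX in a scalar subquery

Corrected query:
SELECT MAX(price) FROM products WHERE price < (SELECT MAX(price) FROM products)

Result:
MAX(price)
----------
1273.72   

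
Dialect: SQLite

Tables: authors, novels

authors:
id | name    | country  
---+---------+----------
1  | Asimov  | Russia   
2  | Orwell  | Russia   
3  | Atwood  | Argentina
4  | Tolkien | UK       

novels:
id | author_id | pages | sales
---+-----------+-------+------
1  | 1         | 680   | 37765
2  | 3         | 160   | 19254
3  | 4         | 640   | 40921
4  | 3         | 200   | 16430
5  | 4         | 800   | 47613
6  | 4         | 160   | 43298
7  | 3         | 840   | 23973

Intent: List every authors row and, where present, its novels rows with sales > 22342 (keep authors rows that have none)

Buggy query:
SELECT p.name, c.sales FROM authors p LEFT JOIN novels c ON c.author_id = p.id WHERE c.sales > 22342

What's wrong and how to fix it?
Bug: Filtering c.sales in WHERE discards the NULL rows produced by LEFT JOIN, turning it into an inner join

Fix: Put 'c.sales > 22342' in the JOIN's ON clause instead of WHERE

Corrected query:
SELECT p.name, c.sales FROM authors p LEFT JOIN novels c ON c.author_id = p.id AND c.sales > 22342

Result:
name    | sales
--------+------
Asimov  | 37765
Orwell  | NULL 
Atwood  | 23973
Tolkien | 40921
Tolkien | 43298
Tolkien | 47613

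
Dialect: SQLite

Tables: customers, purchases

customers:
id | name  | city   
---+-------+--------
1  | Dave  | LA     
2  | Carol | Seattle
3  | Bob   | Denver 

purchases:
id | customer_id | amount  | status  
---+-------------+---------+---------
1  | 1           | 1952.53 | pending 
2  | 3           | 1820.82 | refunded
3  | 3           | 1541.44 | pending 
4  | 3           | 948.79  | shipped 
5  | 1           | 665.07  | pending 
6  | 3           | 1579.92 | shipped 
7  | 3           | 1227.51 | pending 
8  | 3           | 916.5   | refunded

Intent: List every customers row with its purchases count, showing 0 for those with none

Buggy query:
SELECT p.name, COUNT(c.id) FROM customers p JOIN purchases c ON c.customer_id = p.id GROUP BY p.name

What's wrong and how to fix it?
Bug: An inner join excludes parents with zero children

Fix: Use LEFT JOIN so parents without children still appear (COUNT(c.id) gives 0)

Corrected query:
SELECT p.name, COUNT(c.id) FROM customers p LEFT JOIN purchases c ON c.customer_id = p.id GROUP BY p.name

Result:
name  | COUNT(c.id)
------+------------
Bob   | 6          
Carol | 0          
Dave  | 2          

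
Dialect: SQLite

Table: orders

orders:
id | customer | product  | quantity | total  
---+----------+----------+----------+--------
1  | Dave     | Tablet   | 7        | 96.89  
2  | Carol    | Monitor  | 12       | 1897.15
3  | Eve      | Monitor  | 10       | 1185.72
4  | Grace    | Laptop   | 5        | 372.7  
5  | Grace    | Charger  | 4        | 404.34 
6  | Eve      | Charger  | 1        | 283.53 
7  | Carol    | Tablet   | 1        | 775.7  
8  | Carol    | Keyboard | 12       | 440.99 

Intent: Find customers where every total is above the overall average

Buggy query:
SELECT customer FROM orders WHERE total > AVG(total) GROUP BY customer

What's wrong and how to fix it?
Bug: AVG() is an aggregate; it can't sit directly in WHERE

Fix: Use a subquery for AVG and a HAVING MIN(...) filter so the condition holds for every row in the group

Corrected query:
SELECT customer FROM orders GROUP BY customer HAVING MIN(total) > (SELECT AVG(total) FROM orders)

Result:
(no rows)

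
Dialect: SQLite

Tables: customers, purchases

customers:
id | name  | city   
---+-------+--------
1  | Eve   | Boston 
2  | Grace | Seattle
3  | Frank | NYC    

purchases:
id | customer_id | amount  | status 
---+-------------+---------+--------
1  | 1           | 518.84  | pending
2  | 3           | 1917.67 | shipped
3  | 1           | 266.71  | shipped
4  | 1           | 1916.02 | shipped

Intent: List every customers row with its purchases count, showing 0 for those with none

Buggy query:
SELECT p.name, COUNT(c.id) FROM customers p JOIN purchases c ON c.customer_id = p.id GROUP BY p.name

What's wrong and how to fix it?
Bug: An inner join excludes parents with zero children

Fix: Switch to LEFT JOIN to retain unmatched parent rows

Corrected query:
SELECT p.name, COUNT(c.id) FROM customers p LEFT JOIN purchases c ON c.customer_id = p.id GROUP BY p.name

Result:
name  | COUNT(c.id)
------+------------
Eve   | 3          
Frank | 1          
Grace | 0          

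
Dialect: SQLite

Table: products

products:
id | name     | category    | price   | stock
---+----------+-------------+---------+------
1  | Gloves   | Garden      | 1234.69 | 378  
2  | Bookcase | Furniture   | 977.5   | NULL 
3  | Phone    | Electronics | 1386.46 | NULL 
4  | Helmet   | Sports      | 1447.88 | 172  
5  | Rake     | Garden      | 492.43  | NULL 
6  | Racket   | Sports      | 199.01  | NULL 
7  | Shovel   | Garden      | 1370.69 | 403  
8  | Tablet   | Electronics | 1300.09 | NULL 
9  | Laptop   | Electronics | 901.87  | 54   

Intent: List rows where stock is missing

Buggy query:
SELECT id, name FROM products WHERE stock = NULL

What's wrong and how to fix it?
Bug: '= NULL' is always unknown in SQL three-valued logic, so no rows match

Fix: Use IS NULL to test for NULL

Corrected query:
SELECT id, name FROM products WHERE stock IS NULL

Result:
id | name    
---+---------
2  | Bookcase
3  | Phone   
5  | Rake    
6  | Racket  
8  | Tablet  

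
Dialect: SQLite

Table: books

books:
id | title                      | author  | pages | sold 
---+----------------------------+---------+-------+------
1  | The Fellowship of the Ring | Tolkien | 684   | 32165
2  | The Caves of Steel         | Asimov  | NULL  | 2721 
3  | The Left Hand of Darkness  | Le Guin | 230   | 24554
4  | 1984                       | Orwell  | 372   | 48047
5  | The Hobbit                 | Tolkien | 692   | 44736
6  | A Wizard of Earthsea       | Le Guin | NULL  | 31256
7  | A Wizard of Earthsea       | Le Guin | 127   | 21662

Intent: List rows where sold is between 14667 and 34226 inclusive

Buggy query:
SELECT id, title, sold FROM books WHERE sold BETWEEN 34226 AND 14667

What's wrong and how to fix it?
Bug: BETWEEN expects the lower bound first; with 34226 AND 14667 the range is empty

Fix: Write BETWEEN 14667 AND 34226

Corrected query:
SELECT id, title, sold FROM books WHERE sold BETWEEN 14667 AND 34226

Result:
id | title                      | sold 
---+----------------------------+------
1  | The Fellowship of the Ring | 32165
3  | The Left Hand of Darkness  | 24554
6  | A Wizard of Earthsea       | 31256
7  | A Wizard of Earthsea       | 21662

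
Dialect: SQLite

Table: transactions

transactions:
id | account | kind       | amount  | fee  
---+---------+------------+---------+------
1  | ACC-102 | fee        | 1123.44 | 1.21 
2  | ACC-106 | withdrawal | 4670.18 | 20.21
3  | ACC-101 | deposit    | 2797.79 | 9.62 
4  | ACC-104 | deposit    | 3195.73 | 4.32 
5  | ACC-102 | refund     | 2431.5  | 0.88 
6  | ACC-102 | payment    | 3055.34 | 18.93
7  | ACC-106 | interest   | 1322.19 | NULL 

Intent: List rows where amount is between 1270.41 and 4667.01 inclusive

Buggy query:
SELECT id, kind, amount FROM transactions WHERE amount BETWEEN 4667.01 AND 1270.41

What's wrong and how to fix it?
Bug: The bounds are reversed; BETWEEN a AND b requires a <= b to match anything

Fix: Swap the bounds so the smaller value comes first

Corrected query:
SELECT id, kind, amount FROM transactions WHERE amount BETWEEN 1270.41 AND 4667.01

Result:
id | kind     | amount 
---+----------+--------
3  | deposit  | 2797.79
4  | deposit  | 3195.73
5  | refund   | 2431.5 
6  | payment  | 3055.34
7  | interest | 1322.19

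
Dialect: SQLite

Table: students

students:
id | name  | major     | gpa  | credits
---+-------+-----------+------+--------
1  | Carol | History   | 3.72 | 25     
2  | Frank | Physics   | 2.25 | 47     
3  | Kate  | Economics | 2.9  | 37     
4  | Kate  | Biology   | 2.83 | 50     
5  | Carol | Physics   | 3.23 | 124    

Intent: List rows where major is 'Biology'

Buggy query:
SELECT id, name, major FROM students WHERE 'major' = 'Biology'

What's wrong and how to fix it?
Bug: 'major' in single quotes is a string literal, not the column; the comparison is literal-vs-literal and never true

Fix: Remove the quotes around the column name (or use double quotes for an identifier)

Corrected query:
SELECT id, name, major FROM students WHERE major = 'Biology'

Result:
id | name | major  
---+------+--------
4  | Kate | Biology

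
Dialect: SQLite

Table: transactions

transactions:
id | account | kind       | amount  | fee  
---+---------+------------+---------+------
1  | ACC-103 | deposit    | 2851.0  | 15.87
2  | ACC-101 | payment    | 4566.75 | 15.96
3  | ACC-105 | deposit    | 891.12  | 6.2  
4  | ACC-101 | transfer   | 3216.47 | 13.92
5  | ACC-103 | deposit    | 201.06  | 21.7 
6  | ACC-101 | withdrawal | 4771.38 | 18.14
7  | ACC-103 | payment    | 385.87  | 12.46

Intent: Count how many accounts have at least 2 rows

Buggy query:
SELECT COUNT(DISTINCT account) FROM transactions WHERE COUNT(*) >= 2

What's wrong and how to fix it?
Bug: WHERE filters individual rows, not groups, so a group-level COUNT is invalid there

Fix: Group first with HAVING COUNT(*) >= 2, then COUNT the resulting groups

Corrected query:
SELECT COUNT(*) FROM (SELECT account FROM transactions GROUP BY account HAVING COUNT(*) >= 2)

Result:
COUNT(*)
--------
2       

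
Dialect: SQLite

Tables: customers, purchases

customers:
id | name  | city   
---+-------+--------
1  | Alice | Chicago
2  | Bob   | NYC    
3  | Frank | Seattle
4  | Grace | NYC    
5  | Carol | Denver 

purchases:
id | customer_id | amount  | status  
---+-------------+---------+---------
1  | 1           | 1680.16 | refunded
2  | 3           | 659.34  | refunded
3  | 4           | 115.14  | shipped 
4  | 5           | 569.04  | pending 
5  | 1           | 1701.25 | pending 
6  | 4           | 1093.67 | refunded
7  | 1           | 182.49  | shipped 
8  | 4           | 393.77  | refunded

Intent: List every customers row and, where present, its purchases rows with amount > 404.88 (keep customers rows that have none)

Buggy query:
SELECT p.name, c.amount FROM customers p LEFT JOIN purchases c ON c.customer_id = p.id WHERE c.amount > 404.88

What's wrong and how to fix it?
Bug: A WHERE condition on the right-hand table after LEFT JOIN drops unmatched parents

Fix: Move the right-table condition into the ON clause so unmatched parents are kept

Corrected query:
SELECT p.name, c.amount FROM customers p LEFT JOIN purchases c ON c.customer_id = p.id AND c.amount > 404.88

Result:
name  | amount 
------+--------
Alice | 1680.16
Alice | 1701.25
Bob   | NULL   
Frank | 659.34 
Grace | 1093.67
Carol | 569.04 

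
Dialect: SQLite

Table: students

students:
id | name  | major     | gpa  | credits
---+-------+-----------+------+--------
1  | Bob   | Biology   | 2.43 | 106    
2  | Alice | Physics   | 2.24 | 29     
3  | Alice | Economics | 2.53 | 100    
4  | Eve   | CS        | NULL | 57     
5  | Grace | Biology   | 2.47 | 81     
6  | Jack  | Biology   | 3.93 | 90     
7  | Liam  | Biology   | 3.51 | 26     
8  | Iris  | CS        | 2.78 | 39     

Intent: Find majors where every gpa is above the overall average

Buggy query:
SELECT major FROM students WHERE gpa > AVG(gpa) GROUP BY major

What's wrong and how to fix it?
Bug: AVG() is an aggregate; it can't sit directly in WHERE

Fix: Compute the overall average in a scalar subquery and compare each group's MIN against it in HAVING

Corrected query:
SELECT major FROM students GROUP BY major HAVING MIN(gpa) > (SELECT AVG(gpa) FROM students)

Result:
(no rows)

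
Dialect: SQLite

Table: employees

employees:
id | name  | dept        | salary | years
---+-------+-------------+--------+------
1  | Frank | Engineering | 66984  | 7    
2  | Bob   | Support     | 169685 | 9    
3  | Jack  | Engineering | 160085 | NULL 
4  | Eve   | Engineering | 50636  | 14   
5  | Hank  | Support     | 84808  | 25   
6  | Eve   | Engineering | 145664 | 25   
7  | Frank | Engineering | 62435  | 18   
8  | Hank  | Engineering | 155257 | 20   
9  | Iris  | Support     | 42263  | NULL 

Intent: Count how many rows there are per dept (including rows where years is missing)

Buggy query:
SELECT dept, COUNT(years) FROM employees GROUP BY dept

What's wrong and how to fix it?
Bug: COUNT(years) skips NULLs, so groups with missing years are undercounted

Fix: Replace COUNT(years) with COUNT(*)

Corrected query:
SELECT dept, COUNT(*) FROM employees GROUP BY dept

Result:
dept        | COUNT(*)
------------+---------
Engineering | 6       
Support     | 3       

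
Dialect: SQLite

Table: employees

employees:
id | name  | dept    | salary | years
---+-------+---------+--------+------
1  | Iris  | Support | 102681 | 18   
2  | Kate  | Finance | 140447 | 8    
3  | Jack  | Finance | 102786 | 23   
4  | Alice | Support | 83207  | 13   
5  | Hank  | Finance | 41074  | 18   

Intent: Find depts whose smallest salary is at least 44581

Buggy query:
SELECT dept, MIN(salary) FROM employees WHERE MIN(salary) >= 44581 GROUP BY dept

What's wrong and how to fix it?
Bug: MIN() in WHERE is a misuse of aggregate

Fix: Replace WHERE with HAVING after the GROUP BY

Corrected query:
SELECT dept, MIN(salary) FROM employees GROUP BY dept HAVING MIN(salary) >= 44581

Result:
dept    | MIN(salary)
--------+------------
Support | 83207      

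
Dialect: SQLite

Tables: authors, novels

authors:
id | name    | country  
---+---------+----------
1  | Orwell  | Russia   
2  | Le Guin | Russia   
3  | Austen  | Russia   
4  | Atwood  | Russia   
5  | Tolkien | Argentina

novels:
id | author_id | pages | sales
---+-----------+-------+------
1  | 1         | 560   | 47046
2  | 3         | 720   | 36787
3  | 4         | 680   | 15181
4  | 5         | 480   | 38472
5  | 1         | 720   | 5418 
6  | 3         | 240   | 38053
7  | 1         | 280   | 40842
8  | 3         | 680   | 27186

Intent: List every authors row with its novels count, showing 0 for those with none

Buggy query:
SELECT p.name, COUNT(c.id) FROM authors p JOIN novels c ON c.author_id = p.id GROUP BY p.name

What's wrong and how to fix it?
Bug: INNER JOIN drops authors rows that have no matching novels rows

Fix: Switch to LEFT JOIN to retain unmatched parent rows

Corrected query:
SELECT p.name, COUNT(c.id) FROM authors p LEFT JOIN novels c ON c.author_id = p.id GROUP BY p.name

Result:
name    | COUNT(c.id)
--------+------------
Atwood  | 1          
Austen  | 3          
Le Guin | 0          
Orwell  | 3          
Tolkien | 1          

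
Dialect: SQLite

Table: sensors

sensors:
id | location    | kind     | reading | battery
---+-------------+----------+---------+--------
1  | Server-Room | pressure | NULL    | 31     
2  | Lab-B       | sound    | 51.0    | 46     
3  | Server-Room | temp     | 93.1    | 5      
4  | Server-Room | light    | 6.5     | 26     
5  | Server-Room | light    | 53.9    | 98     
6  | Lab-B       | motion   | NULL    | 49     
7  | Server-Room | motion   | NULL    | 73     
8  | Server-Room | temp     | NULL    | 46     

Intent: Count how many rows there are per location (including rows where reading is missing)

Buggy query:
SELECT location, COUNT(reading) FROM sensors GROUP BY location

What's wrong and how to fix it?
Bug: COUNT(column) counts non-NULL values only; rows with NULL reading aren't counted

Fix: Replace COUNT(reading) with COUNT(*)

Corrected query:
SELECT location, COUNT(*) FROM sensors GROUP BY location

Result:
location    | COUNT(*)
------------+---------
Lab-B       | 2       
Server-Room | 6       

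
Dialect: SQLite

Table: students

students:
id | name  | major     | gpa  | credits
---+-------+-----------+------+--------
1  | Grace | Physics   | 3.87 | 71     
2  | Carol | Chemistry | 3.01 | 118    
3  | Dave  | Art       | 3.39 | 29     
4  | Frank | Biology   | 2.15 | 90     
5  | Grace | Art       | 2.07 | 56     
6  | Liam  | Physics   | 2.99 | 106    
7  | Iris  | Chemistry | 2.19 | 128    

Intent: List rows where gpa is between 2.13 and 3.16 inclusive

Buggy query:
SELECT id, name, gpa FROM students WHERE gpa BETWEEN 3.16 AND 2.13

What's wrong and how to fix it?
Bug: The bounds are reversed; BETWEEN a AND b requires a <= b to match anything

Fix: Write BETWEEN 2.13 AND 3.16

Corrected query:
SELECT id, name, gpa FROM students WHERE gpa BETWEEN 2.13 AND 3.16

Result:
id | name  | gpa 
---+-------+-----
2  | Carol | 3.01
4  | Frank | 2.15
6  | Liam  | 2.99
7  | Iris  | 2.19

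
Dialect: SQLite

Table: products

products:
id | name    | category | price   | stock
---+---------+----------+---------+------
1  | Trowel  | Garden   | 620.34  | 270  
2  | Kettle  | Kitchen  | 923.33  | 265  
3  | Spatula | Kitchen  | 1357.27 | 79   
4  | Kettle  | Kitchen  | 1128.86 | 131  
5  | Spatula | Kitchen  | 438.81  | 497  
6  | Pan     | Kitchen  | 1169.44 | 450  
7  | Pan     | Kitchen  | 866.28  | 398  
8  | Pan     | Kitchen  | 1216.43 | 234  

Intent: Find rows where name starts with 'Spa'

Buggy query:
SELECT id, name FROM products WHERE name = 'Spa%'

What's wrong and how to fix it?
Bug: '=' compares the literal string including the % character; pattern matching needs LIKE

Fix: Use LIKE for wildcard pattern matching

Corrected query:
SELECT id, name FROM products WHERE name LIKE 'Spa%'

Result:
id | name   
---+--------
3  | Spatula
5  | Spatula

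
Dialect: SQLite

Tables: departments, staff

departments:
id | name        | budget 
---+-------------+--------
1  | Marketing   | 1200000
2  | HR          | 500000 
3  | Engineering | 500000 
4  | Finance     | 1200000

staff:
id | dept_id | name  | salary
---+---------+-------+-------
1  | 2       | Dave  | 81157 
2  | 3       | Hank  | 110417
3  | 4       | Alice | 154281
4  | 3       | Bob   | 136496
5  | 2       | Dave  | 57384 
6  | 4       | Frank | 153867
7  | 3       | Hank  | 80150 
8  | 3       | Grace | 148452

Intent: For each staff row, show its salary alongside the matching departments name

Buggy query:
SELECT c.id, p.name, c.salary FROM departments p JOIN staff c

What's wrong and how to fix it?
Bug: JOIN with no ON clause produces a cartesian product; every staff row pairs with every departments row

Fix: Add ON c.dept_id = p.id to the JOIN

Corrected query:
SELECT c.id, p.name, c.salary FROM departments p JOIN staff c ON c.dept_id = p.id

Result:
id | name        | salary
---+-------------+-------
1  | HR          | 81157 
2  | Engineering | 110417
3  | Finance     | 154281
4  | Engineering | 136496
5  | HR          | 57384 
6  | Finance     | 153867
7  | Engineering | 80150 
8  | Engineering | 148452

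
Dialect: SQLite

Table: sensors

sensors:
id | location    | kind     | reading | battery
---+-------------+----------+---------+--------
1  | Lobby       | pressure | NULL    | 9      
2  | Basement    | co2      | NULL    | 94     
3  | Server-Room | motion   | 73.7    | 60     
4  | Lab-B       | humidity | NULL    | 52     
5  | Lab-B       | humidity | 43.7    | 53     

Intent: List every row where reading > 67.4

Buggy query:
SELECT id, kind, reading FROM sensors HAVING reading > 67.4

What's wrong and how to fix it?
Bug: This is a non-aggregate query (no GROUP BY, no aggregates), so in SQLite the HAVING clause is invalid here; a row-level condition belongs in WHERE

Fix: Use WHERE for row-level filtering

Corrected query:
SELECT id, kind, reading FROM sensors WHERE reading > 67.4

Result:
id | kind   | reading
---+--------+--------
3  | motion | 73.7   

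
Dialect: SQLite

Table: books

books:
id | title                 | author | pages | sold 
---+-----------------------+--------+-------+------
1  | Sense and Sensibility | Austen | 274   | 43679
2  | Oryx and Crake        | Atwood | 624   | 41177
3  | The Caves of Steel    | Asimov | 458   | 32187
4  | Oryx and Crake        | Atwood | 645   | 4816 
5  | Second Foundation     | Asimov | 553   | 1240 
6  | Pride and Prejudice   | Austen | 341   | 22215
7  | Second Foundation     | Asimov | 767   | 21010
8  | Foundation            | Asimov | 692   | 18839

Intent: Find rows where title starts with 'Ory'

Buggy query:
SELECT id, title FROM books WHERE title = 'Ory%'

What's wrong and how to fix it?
Bug: '=' compares the literal string including the % character; pattern matching needs LIKE

Fix: Replace '=' with LIKE so 'Ory%' is treated as a pattern

Corrected query:
SELECT id, title FROM books WHERE title LIKE 'Ory%'

Result:
id | title         
---+---------------
2  | Oryx and Crake
4  | Oryx and Crake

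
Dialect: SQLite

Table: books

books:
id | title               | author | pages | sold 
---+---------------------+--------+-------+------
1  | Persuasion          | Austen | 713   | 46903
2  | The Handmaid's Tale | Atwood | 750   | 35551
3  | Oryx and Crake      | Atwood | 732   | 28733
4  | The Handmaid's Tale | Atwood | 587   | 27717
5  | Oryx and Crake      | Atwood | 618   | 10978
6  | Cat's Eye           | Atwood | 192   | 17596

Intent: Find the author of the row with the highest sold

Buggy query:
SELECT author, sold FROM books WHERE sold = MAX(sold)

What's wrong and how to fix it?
Bug: WHERE is evaluated per row; an aggregate over the whole table isn't defined there

Fix: Wrap MAX in a scalar subquery so WHERE compares against a single value

Corrected query:
SELECT author, sold FROM books WHERE sold = (SELECT MAX(sold) FROM books)

Result:
author | sold 
-------+------
Austen | 46903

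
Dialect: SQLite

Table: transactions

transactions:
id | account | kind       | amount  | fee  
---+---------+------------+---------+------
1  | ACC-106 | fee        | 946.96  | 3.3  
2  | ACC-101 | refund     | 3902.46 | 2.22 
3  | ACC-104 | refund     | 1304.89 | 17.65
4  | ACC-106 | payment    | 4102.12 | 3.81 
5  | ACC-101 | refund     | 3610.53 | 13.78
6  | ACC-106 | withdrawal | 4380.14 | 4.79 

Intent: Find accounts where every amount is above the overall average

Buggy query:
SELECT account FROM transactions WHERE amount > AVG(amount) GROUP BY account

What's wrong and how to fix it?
Bug: AVG() is an aggregate; it can't sit directly in WHERE

Fix: Compute the overall average in a scalar subquery and compare each group's MIN against it in HAVING

Corrected query:
SELECT account FROM transactions GROUP BY account HAVING MIN(amount) > (SELECT AVG(amount) FROM transactions)

Result:
account
-------
ACC-101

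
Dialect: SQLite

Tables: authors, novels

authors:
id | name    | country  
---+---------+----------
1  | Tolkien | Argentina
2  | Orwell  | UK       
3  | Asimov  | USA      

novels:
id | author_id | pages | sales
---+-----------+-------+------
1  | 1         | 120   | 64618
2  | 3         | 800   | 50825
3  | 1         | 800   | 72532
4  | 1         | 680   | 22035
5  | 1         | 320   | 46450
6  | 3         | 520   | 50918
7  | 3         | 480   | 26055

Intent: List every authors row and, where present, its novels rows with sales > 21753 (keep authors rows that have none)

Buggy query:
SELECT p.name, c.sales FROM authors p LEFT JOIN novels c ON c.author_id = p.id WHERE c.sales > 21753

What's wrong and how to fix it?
Bug: A WHERE condition on the right-hand table after LEFT JOIN drops unmatched parents

Fix: Move the right-table condition into the ON clause so unmatched parents are kept

Corrected query:
SELECT p.name, c.sales FROM authors p LEFT JOIN novels c ON c.author_id = p.id AND c.sales > 21753

Result:
name    | sales
--------+------
Tolkien | 22035
Tolkien | 46450
Tolkien | 64618
Tolkien | 72532
Orwell  | NULL 
Asimov  | 26055
Asimov  | 50825
Asimov  | 50918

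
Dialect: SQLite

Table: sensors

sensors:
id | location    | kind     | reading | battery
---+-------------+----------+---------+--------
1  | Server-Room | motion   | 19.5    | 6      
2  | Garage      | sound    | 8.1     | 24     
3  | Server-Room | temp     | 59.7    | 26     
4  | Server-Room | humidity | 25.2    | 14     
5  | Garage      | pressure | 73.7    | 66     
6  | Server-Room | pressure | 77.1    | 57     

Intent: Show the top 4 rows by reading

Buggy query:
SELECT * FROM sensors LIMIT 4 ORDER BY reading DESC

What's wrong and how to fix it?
Bug: ORDER BY cannot follow LIMIT; LIMIT is the final clause

Fix: Sort with ORDER BY, then apply LIMIT

Corrected query:
SELECT * FROM sensors ORDER BY reading DESC LIMIT 4

Result:
id | location    | kind     | reading | battery
---+-------------+----------+---------+--------
6  | Server-Room | pressure | 77.1    | 57     
5  | Garage      | pressure | 73.7    | 66     
3  | Server-Room | temp     | 59.7    | 26     
4  | Server-Room | humidity | 25.2    | 14     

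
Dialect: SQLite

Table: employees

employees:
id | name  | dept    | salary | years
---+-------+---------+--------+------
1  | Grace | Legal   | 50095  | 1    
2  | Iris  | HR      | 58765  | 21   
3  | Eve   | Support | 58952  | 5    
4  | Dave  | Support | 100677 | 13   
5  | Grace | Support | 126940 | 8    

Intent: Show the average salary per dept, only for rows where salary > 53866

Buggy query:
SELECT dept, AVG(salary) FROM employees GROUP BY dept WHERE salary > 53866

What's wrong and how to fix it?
Bug: WHERE cannot follow GROUP BY

Fix: Place WHERE between FROM and GROUP BY

Corrected query:
SELECT dept, AVG(salary) FROM employees WHERE salary > 53866 GROUP BY dept

Result:
dept    | AVG(salary)
--------+------------
HR      | 58765      
Support | 95523      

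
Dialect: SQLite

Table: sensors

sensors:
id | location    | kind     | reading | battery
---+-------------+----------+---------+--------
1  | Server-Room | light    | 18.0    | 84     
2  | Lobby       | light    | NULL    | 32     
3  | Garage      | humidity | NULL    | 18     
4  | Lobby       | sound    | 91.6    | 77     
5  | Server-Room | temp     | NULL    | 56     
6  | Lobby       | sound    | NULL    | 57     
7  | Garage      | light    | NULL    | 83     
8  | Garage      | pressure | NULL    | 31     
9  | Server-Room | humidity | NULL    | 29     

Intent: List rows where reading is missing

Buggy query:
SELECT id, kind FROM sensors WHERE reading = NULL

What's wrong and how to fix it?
Bug: '= NULL' is always unknown in SQL three-valued logic, so no rows match

Fix: Replace '= NULL' with 'IS NULL'

Corrected query:
SELECT id, kind FROM sensors WHERE reading IS NULL

Result:
id | kind    
---+---------
2  | light   
3  | humidity
5  | temp    
6  | sound   
7  | light   
8  | pressure
9  | humidity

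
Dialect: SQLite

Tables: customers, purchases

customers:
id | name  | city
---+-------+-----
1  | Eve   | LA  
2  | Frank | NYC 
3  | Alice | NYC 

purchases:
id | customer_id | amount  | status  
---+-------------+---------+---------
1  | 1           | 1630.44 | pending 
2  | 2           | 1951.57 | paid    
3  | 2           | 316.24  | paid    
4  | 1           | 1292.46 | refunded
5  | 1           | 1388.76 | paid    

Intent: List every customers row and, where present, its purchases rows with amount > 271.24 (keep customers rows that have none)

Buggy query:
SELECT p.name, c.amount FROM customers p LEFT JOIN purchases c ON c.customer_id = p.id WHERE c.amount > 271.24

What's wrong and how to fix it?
Bug: A WHERE condition on the right-hand table after LEFT JOIN drops unmatched parents

Fix: Move the right-table condition into the ON clause so unmatched parents are kept

Corrected query:
SELECT p.name, c.amount FROM customers p LEFT JOIN purchases c ON c.customer_id = p.id AND c.amount > 271.24

Result:
name  | amount 
------+--------
Eve   | 1292.46
Eve   | 1388.76
Eve   | 1630.44
Frank | 316.24 
Frank | 1951.57
Alice | NULL   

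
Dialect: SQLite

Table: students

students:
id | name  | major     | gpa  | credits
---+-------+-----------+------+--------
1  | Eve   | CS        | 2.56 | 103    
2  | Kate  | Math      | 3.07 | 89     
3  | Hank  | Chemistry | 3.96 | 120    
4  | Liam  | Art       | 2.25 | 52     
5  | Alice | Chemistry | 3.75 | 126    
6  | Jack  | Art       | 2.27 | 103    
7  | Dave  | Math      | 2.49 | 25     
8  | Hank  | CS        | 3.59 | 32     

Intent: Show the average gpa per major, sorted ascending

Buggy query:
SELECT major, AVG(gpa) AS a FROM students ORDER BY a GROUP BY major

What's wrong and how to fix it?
Bug: GROUP BY must precede ORDER BY

Fix: Move ORDER BY to the end, after GROUP BY

Corrected query:
SELECT major, AVG(gpa) AS a FROM students GROUP BY major ORDER BY a

Result:
major     | a    
----------+------
Art       | 2.26 
Math      | 2.78 
CS        | 3.075
Chemistry | 3.855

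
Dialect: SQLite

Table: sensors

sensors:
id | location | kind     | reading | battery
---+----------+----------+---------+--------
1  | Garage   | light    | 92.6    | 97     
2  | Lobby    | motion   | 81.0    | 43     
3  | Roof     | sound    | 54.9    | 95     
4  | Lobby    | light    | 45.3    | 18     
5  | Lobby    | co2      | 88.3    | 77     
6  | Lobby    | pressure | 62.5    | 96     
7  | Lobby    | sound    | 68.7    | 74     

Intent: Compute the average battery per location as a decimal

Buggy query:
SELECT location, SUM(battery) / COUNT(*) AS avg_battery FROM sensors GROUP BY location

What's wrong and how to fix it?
Bug: SUM(battery) and COUNT(*) are both integers; the division truncates the fractional part

Fix: Cast one side to REAL so the division keeps the fractional part

Corrected query:
SELECT location, SUM(battery) * 1.0 / COUNT(*) AS avg_battery FROM sensors GROUP BY location

Result:
location | avg_battery
---------+------------
Garage   | 97         
Lobby    | 61.6       
Roof     | 95         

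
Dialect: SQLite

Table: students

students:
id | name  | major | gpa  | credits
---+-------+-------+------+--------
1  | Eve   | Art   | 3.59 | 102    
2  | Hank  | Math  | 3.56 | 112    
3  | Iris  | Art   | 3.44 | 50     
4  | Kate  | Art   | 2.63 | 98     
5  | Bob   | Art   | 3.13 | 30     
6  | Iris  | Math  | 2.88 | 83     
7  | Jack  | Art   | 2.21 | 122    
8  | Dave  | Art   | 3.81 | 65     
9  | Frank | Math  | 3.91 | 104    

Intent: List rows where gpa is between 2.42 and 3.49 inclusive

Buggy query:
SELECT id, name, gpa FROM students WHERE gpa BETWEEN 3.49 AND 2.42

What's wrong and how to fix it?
Bug: BETWEEN expects the lower bound first; with 3.49 AND 2.42 the range is empty

Fix: Write BETWEEN 2.42 AND 3.49

Corrected query:
SELECT id, name, gpa FROM students WHERE gpa BETWEEN 2.42 AND 3.49

Result:
id | name | gpa 
---+------+-----
3  | Iris | 3.44
4  | Kate | 2.63
5  | Bob  | 3.13
6  | Iris | 2.88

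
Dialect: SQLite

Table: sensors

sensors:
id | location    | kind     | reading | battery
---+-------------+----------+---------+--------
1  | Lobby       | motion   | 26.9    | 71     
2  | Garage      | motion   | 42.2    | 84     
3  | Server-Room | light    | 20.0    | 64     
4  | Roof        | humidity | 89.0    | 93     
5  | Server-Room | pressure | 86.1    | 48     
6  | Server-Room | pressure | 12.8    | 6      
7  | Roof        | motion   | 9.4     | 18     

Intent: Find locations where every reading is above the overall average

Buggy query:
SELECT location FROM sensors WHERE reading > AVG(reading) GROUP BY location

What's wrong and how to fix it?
Bug: AVG() is an aggregate; it can't sit directly in WHERE

Fix: Use a subquery for AVG and a HAVING MIN(...) filter so the condition holds for every row in the group

Corrected query:
SELECT location FROM sensors GROUP BY location HAVING MIN(reading) > (SELECT AVG(reading) FROM sensors)

Result:
location
--------
Garage  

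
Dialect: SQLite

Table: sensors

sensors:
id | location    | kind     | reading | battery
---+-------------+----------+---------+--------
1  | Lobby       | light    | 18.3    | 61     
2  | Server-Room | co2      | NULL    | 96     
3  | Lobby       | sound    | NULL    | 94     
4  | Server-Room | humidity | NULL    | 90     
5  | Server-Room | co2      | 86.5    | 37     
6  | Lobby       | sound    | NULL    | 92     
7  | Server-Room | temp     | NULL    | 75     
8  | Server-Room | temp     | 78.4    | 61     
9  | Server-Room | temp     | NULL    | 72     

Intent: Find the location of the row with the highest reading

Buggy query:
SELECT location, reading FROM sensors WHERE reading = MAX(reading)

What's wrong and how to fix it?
Bug: MAX(reading) is an aggregate and cannot be used directly in WHERE

Fix: Use a subquery: WHERE reading = (SELECT MAX(reading) FROM sensors)

Corrected query:
SELECT location, reading FROM sensors WHERE reading = (SELECT MAX(reading) FROM sensors)

Result:
location    | reading
------------+--------
Server-Room | 86.5   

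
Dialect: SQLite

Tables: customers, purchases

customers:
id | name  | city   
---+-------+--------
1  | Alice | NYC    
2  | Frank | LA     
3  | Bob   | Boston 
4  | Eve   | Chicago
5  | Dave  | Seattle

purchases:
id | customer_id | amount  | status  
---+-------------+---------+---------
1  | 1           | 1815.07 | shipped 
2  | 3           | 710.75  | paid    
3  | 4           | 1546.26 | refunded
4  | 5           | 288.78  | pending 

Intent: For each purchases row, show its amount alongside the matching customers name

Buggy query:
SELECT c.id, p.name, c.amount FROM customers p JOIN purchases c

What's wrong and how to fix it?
Bug: JOIN with no ON clause produces a cartesian product; every purchases row pairs with every customers row

Fix: Specify the join condition linking the foreign key to the parent id

Corrected query:
SELECT c.id, p.name, c.amount FROM customers p JOIN purchases c ON c.customer_id = p.id

Result:
id | name  | amount 
---+-------+--------
1  | Alice | 1815.07
2  | Bob   | 710.75 
3  | Eve   | 1546.26
4  | Dave  | 288.78 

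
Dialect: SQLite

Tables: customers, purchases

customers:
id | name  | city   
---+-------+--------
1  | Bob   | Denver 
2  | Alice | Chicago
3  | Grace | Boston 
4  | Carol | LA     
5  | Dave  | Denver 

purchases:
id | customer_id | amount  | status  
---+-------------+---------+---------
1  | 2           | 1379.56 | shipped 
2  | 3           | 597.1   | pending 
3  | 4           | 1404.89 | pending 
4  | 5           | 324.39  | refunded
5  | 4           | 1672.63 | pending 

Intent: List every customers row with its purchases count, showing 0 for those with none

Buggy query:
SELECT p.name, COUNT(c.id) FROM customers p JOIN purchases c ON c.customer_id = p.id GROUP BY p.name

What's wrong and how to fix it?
Bug: INNER JOIN drops customers rows that have no matching purchases rows

Fix: Switch to LEFT JOIN to retain unmatched parent rows

Corrected query:
SELECT p.name, COUNT(c.id) FROM customers p LEFT JOIN purchases c ON c.customer_id = p.id GROUP BY p.name

Result:
name  | COUNT(c.id)
------+------------
Alice | 1          
Bob   | 0          
Carol | 2          
Dave  | 1          
Grace | 1          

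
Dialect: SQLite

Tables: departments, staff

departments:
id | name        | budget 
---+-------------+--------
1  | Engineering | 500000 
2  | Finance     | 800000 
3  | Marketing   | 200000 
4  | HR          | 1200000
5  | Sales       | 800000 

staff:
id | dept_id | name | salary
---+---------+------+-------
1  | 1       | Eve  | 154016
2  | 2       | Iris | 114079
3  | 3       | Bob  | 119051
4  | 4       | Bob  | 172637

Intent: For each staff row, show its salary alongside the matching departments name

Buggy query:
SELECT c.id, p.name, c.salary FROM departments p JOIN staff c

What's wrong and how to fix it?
Bug: Missing join condition: each staff row is matched to all departments rows instead of just its own

Fix: Add ON c.dept_id = p.id to the JOIN

Corrected query:
SELECT c.id, p.name, c.salary FROM departments p JOIN staff c ON c.dept_id = p.id

Result:
id | name        | salary
---+-------------+-------
1  | Engineering | 154016
2  | Finance     | 114079
3  | Marketing   | 119051
4  | HR          | 172637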